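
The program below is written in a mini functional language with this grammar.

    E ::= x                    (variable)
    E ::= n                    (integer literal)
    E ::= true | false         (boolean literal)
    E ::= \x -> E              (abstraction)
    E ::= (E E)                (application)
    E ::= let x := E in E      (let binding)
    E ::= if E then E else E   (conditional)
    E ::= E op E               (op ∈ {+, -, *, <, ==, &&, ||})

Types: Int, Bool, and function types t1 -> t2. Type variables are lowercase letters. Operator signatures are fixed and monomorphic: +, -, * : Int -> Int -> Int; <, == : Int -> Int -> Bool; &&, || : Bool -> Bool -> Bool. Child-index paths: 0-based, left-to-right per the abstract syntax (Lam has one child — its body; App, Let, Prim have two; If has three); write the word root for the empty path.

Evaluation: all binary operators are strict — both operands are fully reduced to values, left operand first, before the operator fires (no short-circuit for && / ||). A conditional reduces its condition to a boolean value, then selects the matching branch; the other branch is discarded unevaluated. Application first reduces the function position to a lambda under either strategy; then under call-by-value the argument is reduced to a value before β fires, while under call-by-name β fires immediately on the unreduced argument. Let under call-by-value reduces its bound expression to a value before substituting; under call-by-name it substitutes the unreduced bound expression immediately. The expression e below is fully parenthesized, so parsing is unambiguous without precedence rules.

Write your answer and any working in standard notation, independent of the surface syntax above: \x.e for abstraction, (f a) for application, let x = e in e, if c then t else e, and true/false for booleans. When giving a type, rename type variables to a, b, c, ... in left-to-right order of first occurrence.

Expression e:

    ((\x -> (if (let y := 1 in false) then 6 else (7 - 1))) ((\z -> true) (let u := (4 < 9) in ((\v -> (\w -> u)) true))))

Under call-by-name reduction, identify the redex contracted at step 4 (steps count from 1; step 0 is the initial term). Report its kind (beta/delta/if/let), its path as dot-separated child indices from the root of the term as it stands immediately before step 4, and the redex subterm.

Answer: delta at root : (7 - 1)

Working:
step 0: ((\x.(if (let y = 1 in false) then 6 else (7 - 1))) ((\z.true) (let u = (4 < 9) in ((\v.(\w.u)) true))))
step 1: [beta@root] (if (let y = 1 in false) then 6 else (7 - 1))
step 2: [let@0] (if false then 6 else (7 - 1))
step 3: [if@root] (7 - 1)
step 4: [delta@root] 6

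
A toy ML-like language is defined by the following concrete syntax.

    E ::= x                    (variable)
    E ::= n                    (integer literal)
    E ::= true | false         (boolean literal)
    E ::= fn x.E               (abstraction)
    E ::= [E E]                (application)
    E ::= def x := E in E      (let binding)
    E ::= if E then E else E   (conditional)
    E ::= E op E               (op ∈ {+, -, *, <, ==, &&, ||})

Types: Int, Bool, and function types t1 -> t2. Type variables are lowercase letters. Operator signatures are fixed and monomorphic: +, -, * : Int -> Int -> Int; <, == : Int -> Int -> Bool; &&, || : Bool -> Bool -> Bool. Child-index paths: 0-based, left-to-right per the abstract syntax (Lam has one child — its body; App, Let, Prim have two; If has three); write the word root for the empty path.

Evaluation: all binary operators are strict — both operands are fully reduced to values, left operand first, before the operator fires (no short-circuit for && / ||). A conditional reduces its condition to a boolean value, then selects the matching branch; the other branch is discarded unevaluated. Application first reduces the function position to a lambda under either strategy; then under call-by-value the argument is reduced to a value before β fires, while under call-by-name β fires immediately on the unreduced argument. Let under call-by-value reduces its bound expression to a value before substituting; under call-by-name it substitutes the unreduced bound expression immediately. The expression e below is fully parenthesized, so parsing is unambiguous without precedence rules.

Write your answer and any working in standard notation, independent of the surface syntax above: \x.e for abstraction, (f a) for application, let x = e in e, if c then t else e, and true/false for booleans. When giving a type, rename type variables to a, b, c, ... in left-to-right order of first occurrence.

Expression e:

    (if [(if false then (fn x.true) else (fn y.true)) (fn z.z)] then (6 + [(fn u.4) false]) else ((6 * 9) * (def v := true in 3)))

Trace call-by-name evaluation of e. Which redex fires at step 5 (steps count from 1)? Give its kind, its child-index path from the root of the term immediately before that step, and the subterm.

Derivation:
step 0: (if ((if false then (\x.true) else (\y.true)) (\z.z)) then (6 + ((\u.4) false)) else ((6 * 9) * (let v = true in 3)))
step 1: [if@0.0] (if ((\y.true) (\z.z)) then (6 + ((\u.4) false)) else ((6 * 9) * (let v = true in 3)))
step 2: [beta@0] (if true then (6 + ((\u.4) false)) else ((6 * 9) * (let v = true in 3)))
step 3: [if@root] (6 + ((\u.4) false))
step 4: [beta@1] (6 + 4)
step 5: [delta@root] 10

Answer: delta at root : (6 + 4)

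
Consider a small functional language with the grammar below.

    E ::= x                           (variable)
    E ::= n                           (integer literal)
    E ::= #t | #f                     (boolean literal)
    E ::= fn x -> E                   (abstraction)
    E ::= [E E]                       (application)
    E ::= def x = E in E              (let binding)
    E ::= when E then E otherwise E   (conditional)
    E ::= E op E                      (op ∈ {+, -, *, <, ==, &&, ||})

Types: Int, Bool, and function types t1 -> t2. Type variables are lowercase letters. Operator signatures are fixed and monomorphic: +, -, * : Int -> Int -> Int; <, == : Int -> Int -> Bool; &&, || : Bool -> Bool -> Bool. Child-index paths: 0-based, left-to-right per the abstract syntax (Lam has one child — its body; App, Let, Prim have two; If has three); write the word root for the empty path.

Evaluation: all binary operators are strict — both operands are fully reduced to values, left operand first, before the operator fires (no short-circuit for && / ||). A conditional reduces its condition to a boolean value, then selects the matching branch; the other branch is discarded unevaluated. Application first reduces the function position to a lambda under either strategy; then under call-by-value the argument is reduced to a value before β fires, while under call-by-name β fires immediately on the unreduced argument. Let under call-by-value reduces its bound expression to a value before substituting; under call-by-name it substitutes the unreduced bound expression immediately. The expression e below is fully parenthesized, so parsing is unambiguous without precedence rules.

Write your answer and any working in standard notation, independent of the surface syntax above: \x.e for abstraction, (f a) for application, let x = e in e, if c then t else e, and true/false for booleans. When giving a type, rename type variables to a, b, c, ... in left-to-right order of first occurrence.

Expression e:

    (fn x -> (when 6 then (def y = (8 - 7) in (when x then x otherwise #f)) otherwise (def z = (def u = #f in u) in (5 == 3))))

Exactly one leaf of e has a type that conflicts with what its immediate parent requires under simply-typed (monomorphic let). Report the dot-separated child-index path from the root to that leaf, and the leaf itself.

Answer: 0.0 : 6

Working:
  unify Int ~ Bool
  FAIL: mismatch Int ~ Bool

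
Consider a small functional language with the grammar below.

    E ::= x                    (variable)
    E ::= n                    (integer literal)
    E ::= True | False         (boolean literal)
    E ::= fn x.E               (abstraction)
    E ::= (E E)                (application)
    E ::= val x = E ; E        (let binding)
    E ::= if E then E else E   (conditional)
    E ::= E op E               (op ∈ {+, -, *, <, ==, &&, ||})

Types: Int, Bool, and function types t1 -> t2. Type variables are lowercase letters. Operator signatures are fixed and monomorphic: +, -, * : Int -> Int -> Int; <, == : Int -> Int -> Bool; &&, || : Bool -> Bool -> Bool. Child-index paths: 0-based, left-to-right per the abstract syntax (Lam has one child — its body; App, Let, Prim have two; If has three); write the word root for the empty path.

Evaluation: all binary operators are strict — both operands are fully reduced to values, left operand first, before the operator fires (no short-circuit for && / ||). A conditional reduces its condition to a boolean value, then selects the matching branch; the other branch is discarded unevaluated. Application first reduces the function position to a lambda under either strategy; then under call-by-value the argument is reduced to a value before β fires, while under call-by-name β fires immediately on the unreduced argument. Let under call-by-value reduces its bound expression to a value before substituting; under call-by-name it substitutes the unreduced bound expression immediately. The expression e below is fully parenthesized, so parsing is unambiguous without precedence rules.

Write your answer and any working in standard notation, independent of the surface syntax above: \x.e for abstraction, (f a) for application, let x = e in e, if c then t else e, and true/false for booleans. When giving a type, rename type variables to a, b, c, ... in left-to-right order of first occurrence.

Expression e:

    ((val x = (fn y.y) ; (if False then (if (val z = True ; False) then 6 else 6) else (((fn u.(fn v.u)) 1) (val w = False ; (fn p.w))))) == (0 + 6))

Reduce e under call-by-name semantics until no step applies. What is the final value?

Trace:
step 0: ((let x = (\y.y) in (if false then (if (let z = true in false) then 6 else 6) else (((\u.(\v.u)) 1) (let w = false in (\p.w))))) == (0 + 6))
step 1: [let@0] ((if false then (if (let z = true in false) then 6 else 6) else (((\u.(\v.u)) 1) (let w = false in (\p.w)))) == (0 + 6))
step 2: [if@0] ((((\u.(\v.u)) 1) (let w = false in (\p.w))) == (0 + 6))
step 3: [beta@0.0] (((\v.1) (let w = false in (\p.w))) == (0 + 6))
step 4: [beta@0] (1 == (0 + 6))
step 5: [delta@1] (1 == 6)
step 6: [delta@root] false

Answer: false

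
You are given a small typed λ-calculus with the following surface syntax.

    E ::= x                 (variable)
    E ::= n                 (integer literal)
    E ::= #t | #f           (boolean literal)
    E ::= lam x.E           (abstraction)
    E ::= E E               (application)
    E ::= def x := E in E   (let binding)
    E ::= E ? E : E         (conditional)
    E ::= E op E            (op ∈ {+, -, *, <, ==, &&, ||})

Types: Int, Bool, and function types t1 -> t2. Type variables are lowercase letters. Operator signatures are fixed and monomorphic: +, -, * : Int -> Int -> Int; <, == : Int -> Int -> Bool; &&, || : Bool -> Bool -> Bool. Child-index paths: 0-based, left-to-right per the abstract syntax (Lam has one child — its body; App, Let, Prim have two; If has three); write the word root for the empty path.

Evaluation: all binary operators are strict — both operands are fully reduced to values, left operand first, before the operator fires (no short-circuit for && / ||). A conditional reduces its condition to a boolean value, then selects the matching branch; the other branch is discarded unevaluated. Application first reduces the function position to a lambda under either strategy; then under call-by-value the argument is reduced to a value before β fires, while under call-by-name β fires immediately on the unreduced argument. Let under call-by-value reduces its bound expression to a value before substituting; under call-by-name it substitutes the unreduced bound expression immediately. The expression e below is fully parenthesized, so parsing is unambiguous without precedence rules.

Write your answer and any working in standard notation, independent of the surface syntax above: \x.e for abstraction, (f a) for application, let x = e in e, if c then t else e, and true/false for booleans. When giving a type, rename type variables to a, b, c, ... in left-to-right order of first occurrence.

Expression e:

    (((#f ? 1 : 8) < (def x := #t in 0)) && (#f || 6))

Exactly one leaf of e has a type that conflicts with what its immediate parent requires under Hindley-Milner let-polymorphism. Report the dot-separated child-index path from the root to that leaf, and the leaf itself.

Working:
  unify Bool ~ Bool
  unify Int ~ Int
  unify Int ~ Int
let x : Bool
  unify Int ~ Int
  unify Bool ~ Bool
  unify Bool ~ Bool
  unify Int ~ Bool
  FAIL: mismatch Int ~ Bool

Answer: 1.1 : 6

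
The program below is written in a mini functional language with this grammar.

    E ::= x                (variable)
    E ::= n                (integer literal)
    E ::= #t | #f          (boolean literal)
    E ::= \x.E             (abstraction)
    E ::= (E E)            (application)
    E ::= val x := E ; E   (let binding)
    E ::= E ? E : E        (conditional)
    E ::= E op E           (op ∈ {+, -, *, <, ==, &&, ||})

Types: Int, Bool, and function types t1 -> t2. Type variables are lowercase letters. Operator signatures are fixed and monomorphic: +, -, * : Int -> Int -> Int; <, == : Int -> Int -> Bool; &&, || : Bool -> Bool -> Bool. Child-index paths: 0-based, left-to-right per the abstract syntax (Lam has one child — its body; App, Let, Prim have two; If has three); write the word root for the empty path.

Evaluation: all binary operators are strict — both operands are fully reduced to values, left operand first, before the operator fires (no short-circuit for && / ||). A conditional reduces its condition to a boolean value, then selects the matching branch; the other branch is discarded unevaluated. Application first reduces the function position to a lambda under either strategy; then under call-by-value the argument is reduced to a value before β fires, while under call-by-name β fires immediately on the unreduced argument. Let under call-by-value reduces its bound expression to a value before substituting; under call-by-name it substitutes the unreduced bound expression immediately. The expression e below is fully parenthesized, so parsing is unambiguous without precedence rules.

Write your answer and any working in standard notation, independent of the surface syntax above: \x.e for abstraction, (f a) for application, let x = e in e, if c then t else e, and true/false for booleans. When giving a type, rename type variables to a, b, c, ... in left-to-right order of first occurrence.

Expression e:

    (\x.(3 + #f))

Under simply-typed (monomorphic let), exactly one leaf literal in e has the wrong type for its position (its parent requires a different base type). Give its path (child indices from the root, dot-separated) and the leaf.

Answer: 0.1 : false

Trace:
  unify Int ~ Int
  unify Bool ~ Int
  FAIL: mismatch Bool ~ Int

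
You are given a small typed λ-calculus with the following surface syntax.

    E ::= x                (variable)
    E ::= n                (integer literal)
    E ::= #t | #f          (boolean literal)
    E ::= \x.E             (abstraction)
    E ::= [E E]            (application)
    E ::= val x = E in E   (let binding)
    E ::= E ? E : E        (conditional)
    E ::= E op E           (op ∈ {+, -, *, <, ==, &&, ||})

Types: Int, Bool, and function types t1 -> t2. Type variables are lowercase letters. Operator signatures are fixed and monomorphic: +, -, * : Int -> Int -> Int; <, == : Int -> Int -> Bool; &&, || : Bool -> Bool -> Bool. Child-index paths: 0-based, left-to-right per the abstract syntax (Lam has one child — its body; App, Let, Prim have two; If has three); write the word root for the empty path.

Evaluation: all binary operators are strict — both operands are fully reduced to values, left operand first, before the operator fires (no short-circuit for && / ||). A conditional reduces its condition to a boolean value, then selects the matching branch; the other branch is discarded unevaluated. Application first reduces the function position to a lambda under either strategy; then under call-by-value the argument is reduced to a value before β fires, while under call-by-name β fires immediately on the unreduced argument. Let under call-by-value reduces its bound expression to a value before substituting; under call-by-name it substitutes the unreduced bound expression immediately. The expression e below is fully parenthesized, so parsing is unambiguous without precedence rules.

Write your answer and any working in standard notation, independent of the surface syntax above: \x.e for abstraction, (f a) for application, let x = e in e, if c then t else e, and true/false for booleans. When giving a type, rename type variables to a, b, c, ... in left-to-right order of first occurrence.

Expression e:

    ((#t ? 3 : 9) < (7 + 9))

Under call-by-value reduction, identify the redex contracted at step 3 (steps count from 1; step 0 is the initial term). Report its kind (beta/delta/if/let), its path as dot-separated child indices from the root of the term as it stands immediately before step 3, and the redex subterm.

Answer: delta at root : (3 < 16)

Working:
step 0: ((if true then 3 else 9) < (7 + 9))
step 1: [if@0] (3 < (7 + 9))
step 2: [delta@1] (3 < 16)
step 3: [delta@root] true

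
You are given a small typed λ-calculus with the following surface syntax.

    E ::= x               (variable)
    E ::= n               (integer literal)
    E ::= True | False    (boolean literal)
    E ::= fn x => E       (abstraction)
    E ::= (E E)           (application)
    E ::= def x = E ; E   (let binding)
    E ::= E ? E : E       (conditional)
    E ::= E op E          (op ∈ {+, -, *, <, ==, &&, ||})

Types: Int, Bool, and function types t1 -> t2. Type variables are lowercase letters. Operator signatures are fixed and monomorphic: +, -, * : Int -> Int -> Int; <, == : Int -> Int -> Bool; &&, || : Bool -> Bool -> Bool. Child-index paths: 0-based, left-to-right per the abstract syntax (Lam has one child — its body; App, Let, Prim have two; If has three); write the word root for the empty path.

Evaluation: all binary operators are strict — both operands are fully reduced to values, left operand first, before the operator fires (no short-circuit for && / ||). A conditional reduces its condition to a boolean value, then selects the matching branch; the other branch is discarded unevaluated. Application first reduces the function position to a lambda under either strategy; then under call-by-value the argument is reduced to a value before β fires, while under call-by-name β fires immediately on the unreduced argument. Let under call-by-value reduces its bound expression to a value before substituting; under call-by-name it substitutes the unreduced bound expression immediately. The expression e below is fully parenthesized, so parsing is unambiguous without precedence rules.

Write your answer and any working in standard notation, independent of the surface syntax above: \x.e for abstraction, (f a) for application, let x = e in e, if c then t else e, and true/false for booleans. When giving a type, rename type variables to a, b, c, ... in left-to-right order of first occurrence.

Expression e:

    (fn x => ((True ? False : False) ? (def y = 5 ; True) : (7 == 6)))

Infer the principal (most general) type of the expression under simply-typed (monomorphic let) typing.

Working:
  unify Bool ~ Bool
  unify Bool ~ Bool
  unify Bool ~ Bool
let y : Int
  unify Int ~ Int
  unify Int ~ Int
  unify Bool ~ Bool
\x._ : a -> Bool

Answer: a -> Bool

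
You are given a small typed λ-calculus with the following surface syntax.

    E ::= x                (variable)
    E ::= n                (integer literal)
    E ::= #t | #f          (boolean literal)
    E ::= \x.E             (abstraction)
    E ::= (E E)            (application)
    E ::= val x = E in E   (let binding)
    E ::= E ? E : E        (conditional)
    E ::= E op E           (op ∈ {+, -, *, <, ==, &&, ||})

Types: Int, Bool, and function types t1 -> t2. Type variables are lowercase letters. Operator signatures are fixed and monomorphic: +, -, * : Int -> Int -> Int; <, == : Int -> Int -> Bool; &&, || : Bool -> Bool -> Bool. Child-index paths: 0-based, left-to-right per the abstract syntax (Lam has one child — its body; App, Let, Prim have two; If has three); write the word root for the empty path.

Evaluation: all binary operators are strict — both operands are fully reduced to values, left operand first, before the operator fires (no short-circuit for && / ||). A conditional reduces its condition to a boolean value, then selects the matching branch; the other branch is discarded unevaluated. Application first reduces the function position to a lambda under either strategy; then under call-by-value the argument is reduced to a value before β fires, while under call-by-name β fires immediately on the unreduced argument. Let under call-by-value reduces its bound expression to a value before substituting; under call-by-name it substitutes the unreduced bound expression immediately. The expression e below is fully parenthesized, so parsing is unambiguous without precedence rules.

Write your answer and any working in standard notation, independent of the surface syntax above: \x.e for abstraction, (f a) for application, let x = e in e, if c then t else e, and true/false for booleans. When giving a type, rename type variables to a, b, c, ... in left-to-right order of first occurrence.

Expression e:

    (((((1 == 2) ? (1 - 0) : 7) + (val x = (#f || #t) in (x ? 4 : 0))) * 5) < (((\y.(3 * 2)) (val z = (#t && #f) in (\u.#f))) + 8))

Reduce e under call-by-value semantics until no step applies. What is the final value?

Answer: false

Trace:
step 0: ((((if (1 == 2) then (1 - 0) else 7) + (let x = (false || true) in (if x then 4 else 0))) * 5) < (((\y.(3 * 2)) (let z = (true && false) in (\u.false))) + 8))
step 1: [delta@0.0.0.0] ((((if false then (1 - 0) else 7) + (let x = (false || true) in (if x then 4 else 0))) * 5) < (((\y.(3 * 2)) (let z = (true && false) in (\u.false))) + 8))
step 2: [if@0.0.0] (((7 + (let x = (false || true) in (if x then 4 else 0))) * 5) < (((\y.(3 * 2)) (let z = (true && false) in (\u.false))) + 8))
step 3: [delta@0.0.1.0] (((7 + (let x = true in (if x then 4 else 0))) * 5) < (((\y.(3 * 2)) (let z = (true && false) in (\u.false))) + 8))
step 4: [let@0.0.1] (((7 + (if true then 4 else 0)) * 5) < (((\y.(3 * 2)) (let z = (true && false) in (\u.false))) + 8))
step 5: [if@0.0.1] (((7 + 4) * 5) < (((\y.(3 * 2)) (let z = (true && false) in (\u.false))) + 8))
step 6: [delta@0.0] ((11 * 5) < (((\y.(3 * 2)) (let z = (true && false) in (\u.false))) + 8))
step 7: [delta@0] (55 < (((\y.(3 * 2)) (let z = (true && false) in (\u.false))) + 8))
step 8: [delta@1.0.1.0] (55 < (((\y.(3 * 2)) (let z = false in (\u.false))) + 8))
step 9: [let@1.0.1] (55 < (((\y.(3 * 2)) (\u.false)) + 8))
step 10: [beta@1.0] (55 < ((3 * 2) + 8))
step 11: [delta@1.0] (55 < (6 + 8))
step 12: [delta@1] (55 < 14)
step 13: [delta@root] false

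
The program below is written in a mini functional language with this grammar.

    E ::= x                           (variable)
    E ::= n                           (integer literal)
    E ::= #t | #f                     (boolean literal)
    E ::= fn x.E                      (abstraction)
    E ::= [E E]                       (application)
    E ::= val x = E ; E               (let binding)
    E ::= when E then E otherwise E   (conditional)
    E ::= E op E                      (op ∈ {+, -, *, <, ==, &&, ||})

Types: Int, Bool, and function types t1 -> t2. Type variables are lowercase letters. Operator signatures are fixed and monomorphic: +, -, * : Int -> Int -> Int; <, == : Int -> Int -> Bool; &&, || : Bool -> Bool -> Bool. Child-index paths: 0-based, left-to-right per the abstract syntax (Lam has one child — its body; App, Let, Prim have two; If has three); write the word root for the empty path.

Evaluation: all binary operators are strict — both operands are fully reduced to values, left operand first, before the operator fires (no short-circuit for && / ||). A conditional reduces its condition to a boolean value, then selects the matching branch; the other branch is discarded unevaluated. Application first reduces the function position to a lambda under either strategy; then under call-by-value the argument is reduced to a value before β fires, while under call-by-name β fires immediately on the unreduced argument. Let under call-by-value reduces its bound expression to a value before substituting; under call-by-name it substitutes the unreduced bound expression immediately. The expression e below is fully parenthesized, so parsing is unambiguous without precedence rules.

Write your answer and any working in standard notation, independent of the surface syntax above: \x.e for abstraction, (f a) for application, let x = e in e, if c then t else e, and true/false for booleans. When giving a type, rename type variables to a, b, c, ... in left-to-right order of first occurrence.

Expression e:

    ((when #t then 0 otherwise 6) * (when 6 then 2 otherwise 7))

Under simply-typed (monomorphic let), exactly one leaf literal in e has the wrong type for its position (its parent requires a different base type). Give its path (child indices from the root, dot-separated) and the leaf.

Working:
  unify Bool ~ Bool
  unify Int ~ Int
  unify Int ~ Int
  unify Int ~ Bool
  FAIL: mismatch Int ~ Bool

Answer: 1.0 : 6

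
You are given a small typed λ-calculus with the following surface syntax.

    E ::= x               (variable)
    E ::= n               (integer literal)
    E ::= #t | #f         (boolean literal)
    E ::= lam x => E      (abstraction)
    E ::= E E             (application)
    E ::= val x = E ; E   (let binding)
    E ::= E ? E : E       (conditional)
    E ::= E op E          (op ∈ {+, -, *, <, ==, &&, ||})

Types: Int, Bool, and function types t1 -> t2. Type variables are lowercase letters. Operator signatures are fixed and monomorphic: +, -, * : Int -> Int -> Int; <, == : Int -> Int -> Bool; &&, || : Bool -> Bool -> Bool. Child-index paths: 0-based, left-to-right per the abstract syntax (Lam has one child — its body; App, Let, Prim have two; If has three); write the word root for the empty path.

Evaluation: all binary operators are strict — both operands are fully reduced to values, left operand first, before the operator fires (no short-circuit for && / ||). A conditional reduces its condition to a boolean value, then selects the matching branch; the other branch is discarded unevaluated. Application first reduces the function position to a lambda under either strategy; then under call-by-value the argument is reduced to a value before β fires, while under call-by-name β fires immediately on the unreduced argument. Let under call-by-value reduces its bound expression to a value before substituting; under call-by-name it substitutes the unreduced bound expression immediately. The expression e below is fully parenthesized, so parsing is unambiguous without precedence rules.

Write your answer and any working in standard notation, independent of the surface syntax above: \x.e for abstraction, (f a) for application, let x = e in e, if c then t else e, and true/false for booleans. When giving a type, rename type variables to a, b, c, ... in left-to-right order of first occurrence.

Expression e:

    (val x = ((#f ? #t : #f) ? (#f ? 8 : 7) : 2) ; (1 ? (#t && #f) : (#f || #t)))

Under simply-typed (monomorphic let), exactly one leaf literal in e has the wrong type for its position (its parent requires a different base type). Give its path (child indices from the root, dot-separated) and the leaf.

Trace:
  unify Bool ~ Bool
  unify Bool ~ Bool
  unify Bool ~ Bool
  unify Bool ~ Bool
  unify Int ~ Int
  unify Int ~ Int
let x : Int
  unify Int ~ Bool
  FAIL: mismatch Int ~ Bool

Answer: 1.0 : 1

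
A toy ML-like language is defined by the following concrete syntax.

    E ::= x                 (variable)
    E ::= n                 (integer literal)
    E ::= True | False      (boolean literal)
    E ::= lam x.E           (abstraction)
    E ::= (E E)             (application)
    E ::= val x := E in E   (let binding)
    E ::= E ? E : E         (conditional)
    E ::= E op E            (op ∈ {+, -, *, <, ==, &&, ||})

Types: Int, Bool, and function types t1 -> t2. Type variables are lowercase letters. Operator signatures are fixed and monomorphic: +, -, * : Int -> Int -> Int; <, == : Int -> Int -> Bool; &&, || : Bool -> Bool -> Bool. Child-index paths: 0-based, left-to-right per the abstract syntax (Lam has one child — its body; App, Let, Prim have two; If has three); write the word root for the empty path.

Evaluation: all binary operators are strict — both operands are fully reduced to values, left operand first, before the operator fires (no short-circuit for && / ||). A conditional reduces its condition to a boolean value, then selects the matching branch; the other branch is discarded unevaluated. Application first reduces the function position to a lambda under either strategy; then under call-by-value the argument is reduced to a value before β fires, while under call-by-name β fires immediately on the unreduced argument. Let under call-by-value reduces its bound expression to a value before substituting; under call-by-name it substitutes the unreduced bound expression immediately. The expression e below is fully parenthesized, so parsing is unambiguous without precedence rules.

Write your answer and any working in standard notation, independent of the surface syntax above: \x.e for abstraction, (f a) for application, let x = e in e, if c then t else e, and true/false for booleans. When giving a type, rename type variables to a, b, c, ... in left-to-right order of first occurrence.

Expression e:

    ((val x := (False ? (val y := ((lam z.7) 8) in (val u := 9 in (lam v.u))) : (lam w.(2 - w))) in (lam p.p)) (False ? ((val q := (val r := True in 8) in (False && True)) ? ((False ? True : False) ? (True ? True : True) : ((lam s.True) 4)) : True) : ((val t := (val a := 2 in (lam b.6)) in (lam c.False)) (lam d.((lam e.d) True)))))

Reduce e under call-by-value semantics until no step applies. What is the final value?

Answer: false

Working:
step 0: ((let x = (if false then (let y = ((\z.7) 8) in (let u = 9 in (\v.u))) else (\w.(2 - w))) in (\p.p)) (if false then (if (let q = (let r = true in 8) in (false && true)) then (if (if false then true else false) then (if true then true else true) else ((\s.true) 4)) else true) else ((let t = (let a = 2 in (\b.6)) in (\c.false)) (\d.((\e.d) true)))))
step 1: [if@0.0] ((let x = (\w.(2 - w)) in (\p.p)) (if false then (if (let q = (let r = true in 8) in (false && true)) then (if (if false then true else false) then (if true then true else true) else ((\s.true) 4)) else true) else ((let t = (let a = 2 in (\b.6)) in (\c.false)) (\d.((\e.d) true)))))
step 2: [let@0] ((\p.p) (if false then (if (let q = (let r = true in 8) in (false && true)) then (if (if false then true else false) then (if true then true else true) else ((\s.true) 4)) else true) else ((let t = (let a = 2 in (\b.6)) in (\c.false)) (\d.((\e.d) true)))))
step 3: [if@1] ((\p.p) ((let t = (let a = 2 in (\b.6)) in (\c.false)) (\d.((\e.d) true))))
step 4: [let@1.0.0] ((\p.p) ((let t = (\b.6) in (\c.false)) (\d.((\e.d) true))))
step 5: [let@1.0] ((\p.p) ((\c.false) (\d.((\e.d) true))))
step 6: [beta@1] ((\p.p) false)
step 7: [beta@root] false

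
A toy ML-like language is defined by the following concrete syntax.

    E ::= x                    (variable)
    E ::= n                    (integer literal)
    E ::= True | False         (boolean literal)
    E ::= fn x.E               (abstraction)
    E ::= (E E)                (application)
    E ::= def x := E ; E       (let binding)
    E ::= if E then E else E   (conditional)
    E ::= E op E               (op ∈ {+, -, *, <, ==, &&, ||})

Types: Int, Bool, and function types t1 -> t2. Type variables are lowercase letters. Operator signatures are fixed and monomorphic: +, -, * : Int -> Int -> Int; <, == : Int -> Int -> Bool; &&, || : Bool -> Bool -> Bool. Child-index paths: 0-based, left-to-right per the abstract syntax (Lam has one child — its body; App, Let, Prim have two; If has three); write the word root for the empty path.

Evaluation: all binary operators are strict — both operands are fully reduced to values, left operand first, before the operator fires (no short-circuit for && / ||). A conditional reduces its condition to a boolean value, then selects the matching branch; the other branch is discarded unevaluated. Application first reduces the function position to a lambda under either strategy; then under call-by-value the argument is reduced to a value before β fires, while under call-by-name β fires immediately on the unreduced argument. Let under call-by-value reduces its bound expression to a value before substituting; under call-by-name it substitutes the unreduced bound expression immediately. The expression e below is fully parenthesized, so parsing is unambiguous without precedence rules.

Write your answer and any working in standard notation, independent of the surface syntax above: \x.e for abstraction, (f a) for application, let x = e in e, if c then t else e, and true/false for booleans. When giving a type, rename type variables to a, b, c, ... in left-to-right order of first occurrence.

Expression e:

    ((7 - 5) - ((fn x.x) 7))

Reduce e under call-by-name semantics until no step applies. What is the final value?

Derivation:
step 0: ((7 - 5) - ((\x.x) 7))
step 1: [delta@0] (2 - ((\x.x) 7))
step 2: [beta@1] (2 - 7)
step 3: [delta@root] -5

Answer: -5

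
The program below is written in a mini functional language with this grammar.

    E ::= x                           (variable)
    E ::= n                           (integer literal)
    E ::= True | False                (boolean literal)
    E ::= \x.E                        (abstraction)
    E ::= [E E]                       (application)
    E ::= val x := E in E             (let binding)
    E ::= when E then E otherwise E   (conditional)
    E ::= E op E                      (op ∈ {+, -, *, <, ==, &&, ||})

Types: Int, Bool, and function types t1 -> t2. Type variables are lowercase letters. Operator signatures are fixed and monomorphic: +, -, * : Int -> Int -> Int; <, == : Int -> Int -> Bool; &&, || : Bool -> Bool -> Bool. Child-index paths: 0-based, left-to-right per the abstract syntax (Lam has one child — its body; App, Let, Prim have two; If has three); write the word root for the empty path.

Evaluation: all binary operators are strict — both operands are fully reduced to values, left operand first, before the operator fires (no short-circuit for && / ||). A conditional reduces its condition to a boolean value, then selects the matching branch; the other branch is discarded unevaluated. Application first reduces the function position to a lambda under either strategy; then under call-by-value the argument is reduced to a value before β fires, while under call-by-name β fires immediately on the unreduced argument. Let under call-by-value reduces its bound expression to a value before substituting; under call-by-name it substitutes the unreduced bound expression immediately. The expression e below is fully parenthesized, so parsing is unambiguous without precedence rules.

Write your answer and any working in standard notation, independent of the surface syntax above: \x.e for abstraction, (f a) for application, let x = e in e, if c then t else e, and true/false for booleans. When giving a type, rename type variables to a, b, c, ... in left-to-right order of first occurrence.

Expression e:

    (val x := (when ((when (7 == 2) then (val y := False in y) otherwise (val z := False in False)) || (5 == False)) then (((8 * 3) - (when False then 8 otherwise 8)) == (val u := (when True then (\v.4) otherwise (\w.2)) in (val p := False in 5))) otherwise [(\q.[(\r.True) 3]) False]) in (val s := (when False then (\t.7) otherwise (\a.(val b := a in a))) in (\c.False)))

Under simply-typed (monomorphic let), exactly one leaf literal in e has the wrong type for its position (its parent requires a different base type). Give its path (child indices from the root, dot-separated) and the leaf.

Trace:
  unify Int ~ Int
  unify Int ~ Int
  unify Bool ~ Bool
let y : Bool
y : Bool
let z : Bool
  unify Bool ~ Bool
  unify Bool ~ Bool
  unify Int ~ Int
  unify Bool ~ Int
  FAIL: mismatch Bool ~ Int

Answer: 0.0.1.1 : false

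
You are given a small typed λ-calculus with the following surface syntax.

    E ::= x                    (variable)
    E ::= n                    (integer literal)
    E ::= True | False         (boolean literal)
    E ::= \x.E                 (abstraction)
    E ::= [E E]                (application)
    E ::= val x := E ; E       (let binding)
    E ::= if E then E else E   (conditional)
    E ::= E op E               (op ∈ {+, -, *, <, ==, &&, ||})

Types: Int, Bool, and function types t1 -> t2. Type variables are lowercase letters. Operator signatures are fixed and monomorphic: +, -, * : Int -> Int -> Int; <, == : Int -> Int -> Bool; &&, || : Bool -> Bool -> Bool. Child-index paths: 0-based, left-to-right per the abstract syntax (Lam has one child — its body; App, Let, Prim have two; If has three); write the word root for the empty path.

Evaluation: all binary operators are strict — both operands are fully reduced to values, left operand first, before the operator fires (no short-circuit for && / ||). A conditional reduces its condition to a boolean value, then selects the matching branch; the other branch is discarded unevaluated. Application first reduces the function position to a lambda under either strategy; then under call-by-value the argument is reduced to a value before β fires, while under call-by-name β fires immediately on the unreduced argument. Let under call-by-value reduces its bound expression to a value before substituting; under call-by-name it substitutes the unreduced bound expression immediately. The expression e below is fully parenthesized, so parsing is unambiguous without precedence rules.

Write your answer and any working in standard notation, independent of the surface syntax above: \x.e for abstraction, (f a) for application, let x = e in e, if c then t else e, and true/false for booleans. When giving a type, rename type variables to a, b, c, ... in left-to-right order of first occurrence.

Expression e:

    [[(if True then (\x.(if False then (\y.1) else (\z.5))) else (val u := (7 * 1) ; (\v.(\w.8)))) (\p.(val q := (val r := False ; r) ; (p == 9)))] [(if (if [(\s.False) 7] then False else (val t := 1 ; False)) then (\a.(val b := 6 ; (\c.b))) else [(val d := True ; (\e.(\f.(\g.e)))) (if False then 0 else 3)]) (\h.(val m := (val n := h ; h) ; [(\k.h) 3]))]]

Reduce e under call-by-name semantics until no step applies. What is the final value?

Trace:
step 0: (((if true then (\x.(if false then (\y.1) else (\z.5))) else (let u = (7 * 1) in (\v.(\w.8)))) (\p.(let q = (let r = false in r) in (p == 9)))) ((if (if ((\s.false) 7) then false else (let t = 1 in false)) then (\a.(let b = 6 in (\c.b))) else ((let d = true in (\e.(\f.(\g.e)))) (if false then 0 else 3))) (\h.(let m = (let n = h in h) in ((\k.h) 3)))))
step 1: [if@0.0] (((\x.(if false then (\y.1) else (\z.5))) (\p.(let q = (let r = false in r) in (p == 9)))) ((if (if ((\s.false) 7) then false else (let t = 1 in false)) then (\a.(let b = 6 in (\c.b))) else ((let d = true in (\e.(\f.(\g.e)))) (if false then 0 else 3))) (\h.(let m = (let n = h in h) in ((\k.h) 3)))))
step 2: [beta@0] ((if false then (\y.1) else (\z.5)) ((if (if ((\s.false) 7) then false else (let t = 1 in false)) then (\a.(let b = 6 in (\c.b))) else ((let d = true in (\e.(\f.(\g.e)))) (if false then 0 else 3))) (\h.(let m = (let n = h in h) in ((\k.h) 3)))))
step 3: [if@0] ((\z.5) ((if (if ((\s.false) 7) then false else (let t = 1 in false)) then (\a.(let b = 6 in (\c.b))) else ((let d = true in (\e.(\f.(\g.e)))) (if false then 0 else 3))) (\h.(let m = (let n = h in h) in ((\k.h) 3)))))
step 4: [beta@root] 5

Answer: 5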